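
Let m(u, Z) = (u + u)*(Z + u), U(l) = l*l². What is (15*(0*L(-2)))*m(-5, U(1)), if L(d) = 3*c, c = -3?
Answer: 0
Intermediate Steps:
U(l) = l³
L(d) = -9 (L(d) = 3*(-3) = -9)
m(u, Z) = 2*u*(Z + u) (m(u, Z) = (2*u)*(Z + u) = 2*u*(Z + u))
(15*(0*L(-2)))*m(-5, U(1)) = (15*(0*(-9)))*(2*(-5)*(1³ - 5)) = (15*0)*(2*(-5)*(1 - 5)) = 0*(2*(-5)*(-4)) = 0*40 = 0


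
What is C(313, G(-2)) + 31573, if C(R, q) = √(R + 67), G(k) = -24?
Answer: 31573 + 2*√95 ≈ 31593.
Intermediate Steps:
C(R, q) = √(67 + R)
C(313, G(-2)) + 31573 = √(67 + 313) + 31573 = √380 + 31573 = 2*√95 + 31573 = 31573 + 2*√95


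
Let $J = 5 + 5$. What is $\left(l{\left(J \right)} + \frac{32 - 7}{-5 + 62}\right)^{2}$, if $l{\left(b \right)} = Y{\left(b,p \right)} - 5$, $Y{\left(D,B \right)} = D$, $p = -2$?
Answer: $\frac{96100}{3249} \approx 29.578$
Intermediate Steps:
$J = 10$
$l{\left(b \right)} = -5 + b$ ($l{\left(b \right)} = b - 5 = -5 + b$)
$\left(l{\left(J \right)} + \frac{32 - 7}{-5 + 62}\right)^{2} = \left(\left(-5 + 10\right) + \frac{32 - 7}{-5 + 62}\right)^{2} = \left(5 + \frac{25}{57}\right)^{2} = \left(\frac{310}{57}\right)^{2} = \frac{96100}{3249}$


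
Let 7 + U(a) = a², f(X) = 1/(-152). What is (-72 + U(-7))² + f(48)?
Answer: 136799/152 ≈ 899.99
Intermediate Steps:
f(X) = -1/152
U(a) = -7 + a²
(-72 + U(-7))² + f(48) = (-72 + (-7 + (-7)²))² - 1/152 = (-72 + (-7 + 49))² - 1/152 = (-72 + 42)² - 1/152 = (-30)² - 1/152 = 900 - 1/152 = 136799/152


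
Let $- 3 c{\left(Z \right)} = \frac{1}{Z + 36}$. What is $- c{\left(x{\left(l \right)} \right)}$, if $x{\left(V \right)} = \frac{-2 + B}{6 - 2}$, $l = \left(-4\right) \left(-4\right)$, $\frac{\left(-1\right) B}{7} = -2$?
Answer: $\frac{1}{117} \approx 0.008547$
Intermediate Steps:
$B = 14$ ($B = \left(-7\right) \left(-2\right) = 14$)
$l = 16$
$x{\left(V \right)} = 3$ ($x{\left(V \right)} = \frac{-2 + 14}{6 - 2} = \frac{12}{4} = 12 \cdot \frac{1}{4} = 3$)
$c{\left(Z \right)} = - \frac{1}{3 \left(36 + Z\right)}$ ($c{\left(Z \right)} = - \frac{1}{3 \left(Z + 36\right)} = - \frac{1}{3 \left(36 + Z\right)}$)
$- c{\left(x{\left(l \right)} \right)} = - \frac{-1}{108 + 3 \cdot 3} = - \frac{-1}{108 + 9} = - \frac{-1}{117} = \left(-1\right) \left(- \frac{1}{117}\right) = \frac{1}{117}$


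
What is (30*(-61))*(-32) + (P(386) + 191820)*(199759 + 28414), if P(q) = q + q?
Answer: 43944352976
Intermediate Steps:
P(q) = 2*q
(30*(-61))*(-32) + (P(386) + 191820)*(199759 + 28414) = (30*(-61))*(-32) + (2*386 + 191820)*(199759 + 28414) = -1830*(-32) + (772 + 191820)*228173 = 58560 + 192592*228173 = 58560 + 43944294416 = 43944352976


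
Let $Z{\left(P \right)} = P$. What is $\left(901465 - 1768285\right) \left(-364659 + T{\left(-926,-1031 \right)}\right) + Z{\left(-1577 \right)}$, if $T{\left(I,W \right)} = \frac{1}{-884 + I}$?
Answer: $\frac{57212962104025}{181} \approx 3.1609 \cdot 10^{11}$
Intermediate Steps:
$\left(901465 - 1768285\right) \left(-364659 + T{\left(-926,-1031 \right)}\right) + Z{\left(-1577 \right)} = \left(901465 - 1768285\right) \left(-364659 + \frac{1}{-884 - 926}\right) - 1577 = - 866820 \left(-364659 + \frac{1}{-1810}\right) - 1577 = - 866820 \left(-364659 - \frac{1}{1810}\right) - 1577 = \left(-866820\right) \left(- \frac{660032791}{1810}\right) - 1577 = \frac{57212962389462}{181} - 1577 = \frac{57212962104025}{181}$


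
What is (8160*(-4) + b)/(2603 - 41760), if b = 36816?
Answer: -4176/39157 ≈ -0.10665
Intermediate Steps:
(8160*(-4) + b)/(2603 - 41760) = (8160*(-4) + 36816)/(2603 - 41760) = (-32640 + 36816)/(-39157) = 4176*(-1/39157) = -4176/39157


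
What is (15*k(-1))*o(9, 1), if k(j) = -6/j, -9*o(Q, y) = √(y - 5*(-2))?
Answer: -10*√11 ≈ -33.166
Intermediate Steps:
o(Q, y) = -√(10 + y)/9 (o(Q, y) = -√(y - 5*(-2))/9 = -√(y + 10)/9 = -√(10 + y)/9)
(15*k(-1))*o(9, 1) = (15*(-6/(-1)))*(-√(10 + 1)/9) = (15*(-6*(-1)))*(-√11/9) = (15*6)*(-√11/9) = 90*(-√11/9) = -10*√11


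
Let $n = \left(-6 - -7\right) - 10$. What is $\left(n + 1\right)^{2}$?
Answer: $64$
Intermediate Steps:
$n = -9$ ($n = \left(-6 + 7\right) - 10 = 1 - 10 = -9$)
$\left(n + 1\right)^{2} = \left(-9 + 1\right)^{2} = \left(-8\right)^{2} = 64$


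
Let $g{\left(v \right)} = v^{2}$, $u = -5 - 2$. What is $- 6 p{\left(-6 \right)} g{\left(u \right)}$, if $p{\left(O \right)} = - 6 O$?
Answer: $-10584$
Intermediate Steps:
$u = -7$ ($u = -5 - 2 = -7$)
$- 6 p{\left(-6 \right)} g{\left(u \right)} = - 6 \left(\left(-6\right) \left(-6\right)\right) \left(-7\right)^{2} = \left(-6\right) 36 \cdot 49 = \left(-216\right) 49 = -10584$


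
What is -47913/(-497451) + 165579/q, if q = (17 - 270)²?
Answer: 28478100782/10613780353 ≈ 2.6831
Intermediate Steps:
q = 64009 (q = (-253)² = 64009)
-47913/(-497451) + 165579/q = -47913/(-497451) + 165579/64009 = -47913*(-1/497451) + 165579*(1/64009) = 15971/165817 + 165579/64009 = 28478100782/10613780353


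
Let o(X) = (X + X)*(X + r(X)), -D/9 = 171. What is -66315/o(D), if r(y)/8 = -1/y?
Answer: -66315/4737026 ≈ -0.013999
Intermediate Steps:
r(y) = -8/y (r(y) = 8*(-1/y) = -8/y)
D = -1539 (D = -9*171 = -1539)
o(X) = 2*X*(X - 8/X) (o(X) = (X + X)*(X - 8/X) = (2*X)*(X - 8/X) = 2*X*(X - 8/X))
-66315/o(D) = -66315/(-16 + 2*(-1539)²) = -66315/(-16 + 2*2368521) = -66315/(-16 + 4737042) = -66315/4737026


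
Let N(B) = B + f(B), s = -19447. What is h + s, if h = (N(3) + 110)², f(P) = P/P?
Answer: -6451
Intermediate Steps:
f(P) = 1
N(B) = 1 + B (N(B) = B + 1 = 1 + B)
h = 12996 (h = ((1 + 3) + 110)² = (4 + 110)² = 114² = 12996)
h + s = 12996 - 19447 = -6451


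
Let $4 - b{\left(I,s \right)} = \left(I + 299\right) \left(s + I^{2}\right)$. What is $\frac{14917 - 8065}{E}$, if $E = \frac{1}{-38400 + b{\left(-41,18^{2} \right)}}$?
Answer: $-3807560472$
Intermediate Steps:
$b{\left(I,s \right)} = 4 - \left(299 + I\right) \left(s + I^{2}\right)$ ($b{\left(I,s \right)} = 4 - \left(I + 299\right) \left(s + I^{2}\right) = 4 - \left(299 + I\right) \left(s + I^{2}\right)$)
$E = - \frac{1}{555686}$ ($E = \frac{1}{-38400 - \left(-68925 + 83592 + 502619\right)} = \frac{1}{-38400 - \left(530570 - 13284\right)} = \frac{1}{-38400 + \left(4 + 68921 - 96876 - 502619 + 13284\right)} = \frac{1}{-38400 - 517286} = \frac{1}{-555686} = - \frac{1}{555686} \approx -1.7996 \cdot 10^{-6}$)
$\frac{14917 - 8065}{E} = \frac{14917 - 8065}{- \frac{1}{555686}} = 6852 \left(-555686\right) = -3807560472$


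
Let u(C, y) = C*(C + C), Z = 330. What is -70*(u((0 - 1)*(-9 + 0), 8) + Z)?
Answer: -34440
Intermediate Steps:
u(C, y) = 2*C**2 (u(C, y) = C*(2*C) = 2*C**2)
-70*(u((0 - 1)*(-9 + 0), 8) + Z) = -70*(2*((0 - 1)*(-9 + 0))**2 + 330) = -70*(2*(-1*(-9))**2 + 330) = -70*(2*9**2 + 330) = -70*(2*81 + 330) = -70*(162 + 330) = -70*492 = -34440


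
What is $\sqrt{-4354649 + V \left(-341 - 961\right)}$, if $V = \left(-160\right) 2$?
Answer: $i \sqrt{3938009} \approx 1984.4 i$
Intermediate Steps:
$V = -320$
$\sqrt{-4354649 + V \left(-341 - 961\right)} = \sqrt{-4354649 - 320 \left(-341 - 961\right)} = \sqrt{-4354649 - -416640} = \sqrt{-4354649 + 416640} = \sqrt{-3938009} = i \sqrt{3938009}$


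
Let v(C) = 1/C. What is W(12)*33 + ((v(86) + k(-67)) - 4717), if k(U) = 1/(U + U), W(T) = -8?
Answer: -14350249/2881 ≈ -4981.0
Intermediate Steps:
k(U) = 1/(2*U)
W(12)*33 + ((v(86) + k(-67)) - 4717) = -8*33 + ((1/86 + (1/2)/(-67)) - 4717) = -264 + ((1/86 + (1/2)*(-1/67)) - 4717) = -264 + ((1/86 - 1/134) - 4717) = -264 + (12/2881 - 4717) = -264 - 13589665/2881 = -14350249/2881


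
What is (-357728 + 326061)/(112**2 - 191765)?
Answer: 31667/179221 ≈ 0.17669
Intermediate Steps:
(-357728 + 326061)/(112**2 - 191765) = -31667/(12544 - 191765) = -31667/(-179221) = -31667*(-1/179221) = 31667/179221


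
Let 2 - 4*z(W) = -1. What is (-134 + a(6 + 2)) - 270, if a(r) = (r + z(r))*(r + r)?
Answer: -264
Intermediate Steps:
z(W) = ¾ (z(W) = ½ - ¼*(-1) = ½ + ¼ = ¾)
a(r) = 2*r*(¾ + r) (a(r) = (r + ¾)*(r + r) = (¾ + r)*(2*r) = 2*r*(¾ + r))
(-134 + a(6 + 2)) - 270 = (-134 + (6 + 2)*(3 + 4*(6 + 2))/2) - 270 = (-134 + (½)*8*(3 + 4*8)) - 270 = (-134 + (½)*8*(3 + 32)) - 270 = (-134 + (½)*8*35) - 270 = (-134 + 140) - 270 = 6 - 270 = -264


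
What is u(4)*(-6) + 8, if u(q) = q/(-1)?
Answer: 32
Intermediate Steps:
u(q) = -q (u(q) = q*(-1) = -q)
u(4)*(-6) + 8 = -1*4*(-6) + 8 = -4*(-6) + 8 = 24 + 8 = 32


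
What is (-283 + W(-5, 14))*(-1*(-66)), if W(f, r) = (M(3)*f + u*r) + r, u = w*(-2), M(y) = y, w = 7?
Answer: -31680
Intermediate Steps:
u = -14 (u = 7*(-2) = -14)
W(f, r) = -13*r + 3*f (W(f, r) = (3*f - 14*r) + r = (-14*r + 3*f) + r = -13*r + 3*f)
(-283 + W(-5, 14))*(-1*(-66)) = (-283 + (-13*14 + 3*(-5)))*(-1*(-66)) = (-283 + (-182 - 15))*66 = (-283 - 197)*66 = -480*66 = -31680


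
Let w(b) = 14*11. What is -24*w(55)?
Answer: -3696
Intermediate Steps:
w(b) = 154
-24*w(55) = -24*154 = -3696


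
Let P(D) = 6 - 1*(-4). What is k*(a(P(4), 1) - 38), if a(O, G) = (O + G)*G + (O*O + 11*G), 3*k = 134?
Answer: 3752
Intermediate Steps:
k = 134/3 (k = (1/3)*134 = 134/3 ≈ 44.667)
P(D) = 10 (P(D) = 6 + 4 = 10)
a(O, G) = O**2 + 11*G + G*(G + O) (a(O, G) = (G + O)*G + (O**2 + 11*G) = G*(G + O) + (O**2 + 11*G) = O**2 + 11*G + G*(G + O))
k*(a(P(4), 1) - 38) = 134*((1**2 + 10**2 + 11*1 + 1*10) - 38)/3 = 134*((1 + 100 + 11 + 10) - 38)/3 = 134*(122 - 38)/3 = (134/3)*84 = 3752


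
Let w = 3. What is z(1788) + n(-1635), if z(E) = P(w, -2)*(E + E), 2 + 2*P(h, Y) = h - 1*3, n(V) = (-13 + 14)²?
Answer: -3575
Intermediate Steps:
n(V) = 1 (n(V) = 1² = 1)
P(h, Y) = -5/2 + h/2 (P(h, Y) = -1 + (h - 1*3)/2 = -1 + (h - 3)/2 = -1 + (-3 + h)/2 = -1 + (-3/2 + h/2) = -5/2 + h/2)
z(E) = -2*E (z(E) = (-5/2 + (½)*3)*(E + E) = (-5/2 + 3/2)*(2*E) = -2*E)
z(1788) + n(-1635) = -2*1788 + 1 = -3576 + 1 = -3575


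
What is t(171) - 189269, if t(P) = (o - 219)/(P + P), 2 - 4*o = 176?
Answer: -43153507/228 ≈ -1.8927e+5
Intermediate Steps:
o = -87/2 (o = 1/2 - 1/4*176 = 1/2 - 44 = -87/2 ≈ -43.500)
t(P) = -525/(4*P) (t(P) = (-87/2 - 219)/(P + P) = -525*1/(2*P)/2 = -525/(4*P))
t(171) - 189269 = -525/4/171 - 189269 = -525/4*1/171 - 189269 = -175/228 - 189269 = -43153507/228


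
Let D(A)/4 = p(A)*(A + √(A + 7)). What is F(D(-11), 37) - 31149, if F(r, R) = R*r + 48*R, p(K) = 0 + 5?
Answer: -37513 + 1480*I ≈ -37513.0 + 1480.0*I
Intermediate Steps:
p(K) = 5
D(A) = 20*A + 20*√(7 + A) (D(A) = 4*(5*(A + √(A + 7))) = 4*(5*(A + √(7 + A))) = 4*(5*A + 5*√(7 + A)) = 20*A + 20*√(7 + A))
F(r, R) = 48*R + R*r
F(D(-11), 37) - 31149 = 37*(48 + (20*(-11) + 20*√(7 - 11))) - 31149 = 37*(48 + (-220 + 20*√(-4))) - 31149 = 37*(48 + (-220 + 20*(2*I))) - 31149 = 37*(48 + (-220 + 40*I)) - 31149 = 37*(-172 + 40*I) - 31149 = (-6364 + 1480*I) - 31149 = -37513 + 1480*I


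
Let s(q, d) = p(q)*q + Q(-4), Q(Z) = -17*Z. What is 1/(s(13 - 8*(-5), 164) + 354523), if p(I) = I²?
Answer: 1/503468 ≈ 1.9862e-6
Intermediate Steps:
s(q, d) = 68 + q³ (s(q, d) = q²*q - 17*(-4) = q³ + 68 = 68 + q³)
1/(s(13 - 8*(-5), 164) + 354523) = 1/((68 + (13 - 8*(-5))³) + 354523) = 1/((68 + (13 + 40)³) + 354523) = 1/((68 + 53³) + 354523) = 1/((68 + 148877) + 354523) = 1/(148945 + 354523) = 1/503468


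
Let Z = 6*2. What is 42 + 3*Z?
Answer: 78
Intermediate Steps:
Z = 12
42 + 3*Z = 42 + 3*12 = 42 + 36 = 78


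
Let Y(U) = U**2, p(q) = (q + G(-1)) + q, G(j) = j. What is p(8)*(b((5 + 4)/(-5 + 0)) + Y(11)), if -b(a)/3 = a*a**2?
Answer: 51936/25 ≈ 2077.4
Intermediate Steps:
b(a) = -3*a**3 (b(a) = -3*a*a**2 = -3*a**3)
p(q) = -1 + 2*q (p(q) = (q - 1) + q = (-1 + q) + q = -1 + 2*q)
p(8)*(b((5 + 4)/(-5 + 0)) + Y(11)) = (-1 + 2*8)*(-3*(5 + 4)**3/(-5 + 0)**3 + 11**2) = (-1 + 16)*(-3*(9/(-5))**3 + 121) = 15*(-3*(9*(-1/5))**3 + 121) = 15*(-3*(-9/5)**3 + 121) = 15*(-3*(-729/125) + 121) = 15*(2187/125 + 121) = 15*(17312/125) = 51936/25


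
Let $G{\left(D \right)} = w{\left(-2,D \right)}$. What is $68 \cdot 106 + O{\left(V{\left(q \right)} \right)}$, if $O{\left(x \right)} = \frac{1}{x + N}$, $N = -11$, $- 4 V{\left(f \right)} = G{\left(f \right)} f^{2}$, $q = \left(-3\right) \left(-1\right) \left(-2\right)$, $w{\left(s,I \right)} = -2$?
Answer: $\frac{50457}{7} \approx 7208.1$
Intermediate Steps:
$q = -6$ ($q = 3 \left(-2\right) = -6$)
$G{\left(D \right)} = -2$
$V{\left(f \right)} = \frac{f^{2}}{2}$ ($V{\left(f \right)} = - \frac{\left(-2\right) f^{2}}{4} = \frac{f^{2}}{2}$)
$O{\left(x \right)} = \frac{1}{-11 + x}$ ($O{\left(x \right)} = \frac{1}{x - 11} = \frac{1}{-11 + x}$)
$68 \cdot 106 + O{\left(V{\left(q \right)} \right)} = 68 \cdot 106 + \frac{1}{-11 + \frac{\left(-6\right)^{2}}{2}} = 7208 + \frac{1}{-11 + \frac{1}{2} \cdot 36} = 7208 + \frac{1}{-11 + 18} = 7208 + \frac{1}{7} = \frac{50457}{7}$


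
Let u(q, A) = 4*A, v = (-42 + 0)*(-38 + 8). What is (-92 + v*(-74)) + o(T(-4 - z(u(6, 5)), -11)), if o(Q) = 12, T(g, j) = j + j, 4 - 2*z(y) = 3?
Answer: -93320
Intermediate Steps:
v = 1260 (v = -42*(-30) = 1260)
z(y) = ½ (z(y) = 2 - ½*3 = 2 - 3/2 = ½)
T(g, j) = 2*j
(-92 + v*(-74)) + o(T(-4 - z(u(6, 5)), -11)) = (-92 + 1260*(-74)) + 12 = (-92 - 93240) + 12 = -93332 + 12 = -93320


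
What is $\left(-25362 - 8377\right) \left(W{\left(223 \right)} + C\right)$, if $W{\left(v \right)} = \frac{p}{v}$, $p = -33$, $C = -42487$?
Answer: $\frac{319664676526}{223} \approx 1.4335 \cdot 10^{9}$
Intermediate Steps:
$W{\left(v \right)} = - \frac{33}{v}$
$\left(-25362 - 8377\right) \left(W{\left(223 \right)} + C\right) = \left(-25362 - 8377\right) \left(- \frac{33}{223} - 42487\right) = - 33739 \left(\left(-33\right) \frac{1}{223} - 42487\right) = - 33739 \left(- \frac{33}{223} - 42487\right) = \left(-33739\right) \left(- \frac{9474634}{223}\right) = \frac{319664676526}{223}$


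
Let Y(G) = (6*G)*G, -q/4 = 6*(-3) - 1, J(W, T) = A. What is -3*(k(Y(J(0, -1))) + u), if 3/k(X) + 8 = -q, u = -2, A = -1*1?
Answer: 171/28 ≈ 6.1071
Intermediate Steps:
A = -1
J(W, T) = -1
q = 76 (q = -4*(6*(-3) - 1) = -4*(-18 - 1) = -4*(-19) = 76)
Y(G) = 6*G**2
k(X) = -1/28 (k(X) = 3/(-8 - 1*76) = 3/(-8 - 76) = 3/(-84) = 3*(-1/84) = -1/28)
-3*(k(Y(J(0, -1))) + u) = -3*(-1/28 - 2) = -3*(-57/28) = 171/28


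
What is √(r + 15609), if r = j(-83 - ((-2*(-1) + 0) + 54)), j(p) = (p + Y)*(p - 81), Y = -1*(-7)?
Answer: 33*√41 ≈ 211.30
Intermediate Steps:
Y = 7
j(p) = (-81 + p)*(7 + p) (j(p) = (p + 7)*(p - 81) = (7 + p)*(-81 + p) = (-81 + p)*(7 + p))
r = 29040 (r = -567 + (-83 - ((-2*(-1) + 0) + 54))² - 74*(-83 - ((-2*(-1) + 0) + 54)) = -567 + (-83 - ((2 + 0) + 54))² - 74*(-83 - ((2 + 0) + 54)) = -567 + (-83 - (2 + 54))² - 74*(-83 - (2 + 54)) = -567 + (-83 - 1*56)² - 74*(-83 - 1*56) = -567 + (-83 - 56)² - 74*(-83 - 56) = -567 + (-139)² - 74*(-139) = -567 + 19321 + 10286 = 29040)
√(r + 15609) = √(29040 + 15609) = √44649 = 33*√41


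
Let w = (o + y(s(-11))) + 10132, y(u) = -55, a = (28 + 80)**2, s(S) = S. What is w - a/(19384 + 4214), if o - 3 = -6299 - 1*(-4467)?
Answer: 3604160/437 ≈ 8247.5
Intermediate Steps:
a = 11664 (a = 108**2 = 11664)
o = -1829 (o = 3 + (-6299 - 1*(-4467)) = 3 + (-6299 + 4467) = 3 - 1832 = -1829)
w = 8248 (w = (-1829 - 55) + 10132 = -1884 + 10132 = 8248)
w - a/(19384 + 4214) = 8248 - 11664/(19384 + 4214) = 8248 - 11664/23598 = 8248 - 1*216/437 = 8248 - 216/437 = 3604160/437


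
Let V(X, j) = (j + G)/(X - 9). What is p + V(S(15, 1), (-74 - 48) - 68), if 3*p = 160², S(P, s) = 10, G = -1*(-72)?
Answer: 25246/3 ≈ 8415.3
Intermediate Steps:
G = 72
V(X, j) = (72 + j)/(-9 + X) (V(X, j) = (j + 72)/(X - 9) = (72 + j)/(-9 + X))
p = 25600/3 (p = (⅓)*160² = (⅓)*25600 = 25600/3 ≈ 8533.3)
p + V(S(15, 1), (-74 - 48) - 68) = 25600/3 + (72 + ((-74 - 48) - 68))/(-9 + 10) = 25600/3 + (72 + (-122 - 68))/1 = 25600/3 + 1*(72 - 190) = 25600/3 + 1*(-118) = 25600/3 - 118 = 25246/3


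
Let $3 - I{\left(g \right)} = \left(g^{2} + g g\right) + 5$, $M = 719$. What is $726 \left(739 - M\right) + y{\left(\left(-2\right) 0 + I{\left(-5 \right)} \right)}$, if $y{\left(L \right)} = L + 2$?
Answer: $14470$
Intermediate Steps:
$I{\left(g \right)} = -2 - 2 g^{2}$ ($I{\left(g \right)} = 3 - \left(\left(g^{2} + g g\right) + 5\right) = 3 - \left(\left(g^{2} + g^{2}\right) + 5\right) = 3 - \left(2 g^{2} + 5\right) = 3 - \left(5 + 2 g^{2}\right) = -2 - 2 g^{2}$)
$y{\left(L \right)} = 2 + L$
$726 \left(739 - M\right) + y{\left(\left(-2\right) 0 + I{\left(-5 \right)} \right)} = 726 \left(739 - 719\right) + \left(2 - \left(2 + 2 \left(-5\right)^{2}\right)\right) = 726 \left(739 - 719\right) + \left(2 + \left(0 - 52\right)\right) = 726 \cdot 20 + \left(2 + \left(0 - 52\right)\right) = 14520 + \left(2 + \left(0 - 52\right)\right) = 14520 + \left(2 - 52\right) = 14520 - 50 = 14470$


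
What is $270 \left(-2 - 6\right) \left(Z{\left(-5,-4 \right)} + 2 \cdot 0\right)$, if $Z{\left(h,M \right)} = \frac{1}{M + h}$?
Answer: $240$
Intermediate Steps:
$270 \left(-2 - 6\right) \left(Z{\left(-5,-4 \right)} + 2 \cdot 0\right) = 270 \left(-2 - 6\right) \left(\frac{1}{-4 - 5} + 2 \cdot 0\right) = 270 \left(-2 - 6\right) \left(\frac{1}{-9} + 0\right) = 270 \left(- 8 \left(- \frac{1}{9} + 0\right)\right) = 270 \left(\left(-8\right) \left(- \frac{1}{9}\right)\right) = 270 \cdot \frac{8}{9} = 240$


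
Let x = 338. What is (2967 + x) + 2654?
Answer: 5959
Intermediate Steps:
(2967 + x) + 2654 = (2967 + 338) + 2654 = 3305 + 2654 = 5959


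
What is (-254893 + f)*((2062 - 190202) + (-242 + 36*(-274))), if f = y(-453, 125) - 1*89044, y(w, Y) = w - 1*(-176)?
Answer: 68239048644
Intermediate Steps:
y(w, Y) = 176 + w (y(w, Y) = w + 176 = 176 + w)
f = -89321 (f = (176 - 453) - 1*89044 = -277 - 89044 = -89321)
(-254893 + f)*((2062 - 190202) + (-242 + 36*(-274))) = (-254893 - 89321)*((2062 - 190202) + (-242 + 36*(-274))) = -344214*(-188140 + (-242 - 9864)) = -344214*(-188140 - 10106) = -344214*(-198246) = 68239048644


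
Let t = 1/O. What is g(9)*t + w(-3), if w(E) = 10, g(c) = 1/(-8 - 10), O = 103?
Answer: 18539/1854 ≈ 9.9995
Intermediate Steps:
g(c) = -1/18 (g(c) = 1/(-18) = -1/18)
t = 1/103 ≈ 0.0097087
g(9)*t + w(-3) = -1/18*1/103 + 10 = -1/1854 + 10 = 18539/1854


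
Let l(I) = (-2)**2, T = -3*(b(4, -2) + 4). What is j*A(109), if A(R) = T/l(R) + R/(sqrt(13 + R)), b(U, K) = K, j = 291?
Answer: -873/2 + 31719*sqrt(122)/122 ≈ 2435.2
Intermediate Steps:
T = -6 (T = -3*(-2 + 4) = -3*2 = -6)
l(I) = 4
A(R) = -3/2 + R/sqrt(13 + R) (A(R) = -6/4 + R/(sqrt(13 + R)) = -6*1/4 + R/sqrt(13 + R) = -3/2 + R/sqrt(13 + R))
j*A(109) = 291*(-3/2 + 109/sqrt(13 + 109)) = 291*(-3/2 + 109/sqrt(122)) = 291*(-3/2 + 109*(sqrt(122)/122)) = 291*(-3/2 + 109*sqrt(122)/122) = -873/2 + 31719*sqrt(122)/122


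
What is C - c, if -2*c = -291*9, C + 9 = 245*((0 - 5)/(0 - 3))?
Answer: -5461/6 ≈ -910.17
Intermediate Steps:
C = 1198/3 (C = -9 + 245*((0 - 5)/(0 - 3)) = -9 + 245*(-5/(-3)) = -9 + 245*(-5*(-⅓)) = -9 + 245*(5/3) = -9 + 1225/3 = 1198/3 ≈ 399.33)
c = 2619/2 (c = -(-291)*9/2 = -½*(-2619) = 2619/2 ≈ 1309.5)
C - c = 1198/3 - 1*2619/2 = 1198/3 - 2619/2 = -5461/6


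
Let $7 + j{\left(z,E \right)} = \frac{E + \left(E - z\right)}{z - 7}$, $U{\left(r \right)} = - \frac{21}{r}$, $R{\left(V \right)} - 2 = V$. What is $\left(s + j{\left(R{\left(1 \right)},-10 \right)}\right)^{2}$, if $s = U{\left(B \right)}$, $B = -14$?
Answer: $\frac{1}{16} \approx 0.0625$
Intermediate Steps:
$R{\left(V \right)} = 2 + V$
$s = \frac{3}{2}$ ($s = - \frac{21}{-14} = \left(-21\right) \left(- \frac{1}{14}\right) = \frac{3}{2} \approx 1.5$)
$j{\left(z,E \right)} = -7 + \frac{- z + 2 E}{-7 + z}$ ($j{\left(z,E \right)} = -7 + \frac{E + \left(E - z\right)}{z - 7} = -7 + \frac{- z + 2 E}{-7 + z}$)
$\left(s + j{\left(R{\left(1 \right)},-10 \right)}\right)^{2} = \left(\frac{3}{2} + \frac{49 - 8 \left(2 + 1\right) + 2 \left(-10\right)}{-7 + \left(2 + 1\right)}\right)^{2} = \left(\frac{3}{2} + \frac{49 - 24 - 20}{-7 + 3}\right)^{2} = \left(\frac{3}{2} + \frac{49 - 24 - 20}{-4}\right)^{2} = \left(\frac{3}{2} - \frac{5}{4}\right)^{2} = \left(\frac{1}{4}\right)^{2} = \frac{1}{16}$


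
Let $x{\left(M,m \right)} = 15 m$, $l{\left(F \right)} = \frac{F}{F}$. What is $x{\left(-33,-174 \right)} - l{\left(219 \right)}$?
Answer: $-2611$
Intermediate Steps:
$l{\left(F \right)} = 1$
$x{\left(-33,-174 \right)} - l{\left(219 \right)} = 15 \left(-174\right) - 1 = -2610 - 1 = -2611$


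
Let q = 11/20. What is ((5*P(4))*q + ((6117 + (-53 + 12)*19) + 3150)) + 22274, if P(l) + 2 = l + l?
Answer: 61557/2 ≈ 30779.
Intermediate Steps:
P(l) = -2 + 2*l (P(l) = -2 + (l + l) = -2 + 2*l)
q = 11/20 (q = 11*(1/20) = 11/20 ≈ 0.55000)
((5*P(4))*q + ((6117 + (-53 + 12)*19) + 3150)) + 22274 = ((5*(-2 + 2*4))*(11/20) + ((6117 + (-53 + 12)*19) + 3150)) + 22274 = ((5*(-2 + 8))*(11/20) + ((6117 - 41*19) + 3150)) + 22274 = ((5*6)*(11/20) + ((6117 - 779) + 3150)) + 22274 = (30*(11/20) + (5338 + 3150)) + 22274 = (33/2 + 8488) + 22274 = 17009/2 + 22274 = 61557/2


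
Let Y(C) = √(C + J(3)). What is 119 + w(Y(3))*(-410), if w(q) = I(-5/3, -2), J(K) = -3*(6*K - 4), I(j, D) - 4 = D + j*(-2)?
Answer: -6203/3 ≈ -2067.7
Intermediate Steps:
I(j, D) = 4 + D - 2*j (I(j, D) = 4 + (D + j*(-2)) = 4 + (D - 2*j) = 4 + D - 2*j)
J(K) = 12 - 18*K (J(K) = -3*(-4 + 6*K) = 12 - 18*K)
Y(C) = √(-42 + C) (Y(C) = √(C + (12 - 18*3)) = √(C + (12 - 54)) = √(C - 42) = √(-42 + C))
w(q) = 16/3 (w(q) = 4 - 2 - (-10)/3 = 4 - 2 - 2*(-5/3) = 4 - 2 + 10/3 = 16/3)
119 + w(Y(3))*(-410) = 119 + (16/3)*(-410) = 119 - 6560/3 = -6203/3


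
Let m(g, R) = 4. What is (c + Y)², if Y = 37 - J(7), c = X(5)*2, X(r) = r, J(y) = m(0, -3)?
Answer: 1849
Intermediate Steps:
J(y) = 4
c = 10 (c = 5*2 = 10)
Y = 33 (Y = 37 - 1*4 = 37 - 4 = 33)
(c + Y)² = (10 + 33)² = 43² = 1849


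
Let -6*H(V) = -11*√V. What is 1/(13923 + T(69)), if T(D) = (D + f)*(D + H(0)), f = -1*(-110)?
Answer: 1/26274 ≈ 3.8060e-5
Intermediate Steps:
f = 110
H(V) = 11*√V/6 (H(V) = -(-11)*√V/6 = 11*√V/6)
T(D) = D*(110 + D) (T(D) = (D + 110)*(D + 11*√0/6) = (110 + D)*(D + (11/6)*0) = (110 + D)*(D + 0) = (110 + D)*D = D*(110 + D))
1/(13923 + T(69)) = 1/(13923 + 69*(110 + 69)) = 1/(13923 + 69*179) = 1/(13923 + 12351) = 1/26274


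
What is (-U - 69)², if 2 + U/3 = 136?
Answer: 221841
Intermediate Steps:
U = 402 (U = -6 + 3*136 = -6 + 408 = 402)
(-U - 69)² = (-1*402 - 69)² = (-402 - 69)² = (-471)² = 221841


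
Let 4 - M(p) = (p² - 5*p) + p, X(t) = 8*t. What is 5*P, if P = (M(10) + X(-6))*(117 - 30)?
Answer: -45240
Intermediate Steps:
M(p) = 4 - p² + 4*p (M(p) = 4 - ((p² - 5*p) + p) = 4 - (p² - 4*p) = 4 + (-p² + 4*p) = 4 - p² + 4*p)
P = -9048 (P = ((4 - 1*10² + 4*10) + 8*(-6))*(117 - 30) = ((4 - 1*100 + 40) - 48)*87 = ((4 - 100 + 40) - 48)*87 = (-56 - 48)*87 = -104*87 = -9048)
5*P = 5*(-9048) = -45240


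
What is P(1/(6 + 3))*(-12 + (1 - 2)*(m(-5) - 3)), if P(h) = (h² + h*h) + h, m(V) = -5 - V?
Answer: -11/9 ≈ -1.2222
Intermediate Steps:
P(h) = h + 2*h² (P(h) = (h² + h²) + h = 2*h² + h = h + 2*h²)
P(1/(6 + 3))*(-12 + (1 - 2)*(m(-5) - 3)) = ((1 + 2/(6 + 3))/(6 + 3))*(-12 + (1 - 2)*((-5 - 1*(-5)) - 3)) = ((1 + 2/9)/9)*(-12 - ((-5 + 5) - 3)) = ((1 + 2*(⅑))/9)*(-12 - (0 - 3)) = ((1 + 2/9)/9)*(-12 - 1*(-3)) = ((⅑)*(11/9))*(-12 + 3) = (11/81)*(-9) = -11/9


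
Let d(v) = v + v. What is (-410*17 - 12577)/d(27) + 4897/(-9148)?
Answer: -89540197/246996 ≈ -362.52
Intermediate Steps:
d(v) = 2*v
(-410*17 - 12577)/d(27) + 4897/(-9148) = (-410*17 - 12577)/((2*27)) + 4897/(-9148) = (-6970 - 12577)/54 + 4897*(-1/9148) = -19547*1/54 - 4897/9148 = -19547/54 - 4897/9148 = -89540197/246996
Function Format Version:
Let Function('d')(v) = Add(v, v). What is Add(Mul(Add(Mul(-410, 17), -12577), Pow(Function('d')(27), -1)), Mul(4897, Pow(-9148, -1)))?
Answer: Rational(-89540197, 246996) ≈ -362.52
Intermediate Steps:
Function('d')(v) = Mul(2, v)
Add(Mul(Add(Mul(-410, 17), -12577), Pow(Function('d')(27), -1)), Mul(4897, Pow(-9148, -1))) = Add(Mul(Add(Mul(-410, 17), -12577), Pow(Mul(2, 27), -1)), Mul(4897, Pow(-9148, -1))) = Add(Mul(Add(-6970, -12577), Pow(54, -1)), Mul(4897, Rational(-1, 9148))) = Add(Mul(-19547, Rational(1, 54)), Rational(-4897, 9148)) = Add(Rational(-19547, 54), Rational(-4897, 9148)) = Rational(-89540197, 246996)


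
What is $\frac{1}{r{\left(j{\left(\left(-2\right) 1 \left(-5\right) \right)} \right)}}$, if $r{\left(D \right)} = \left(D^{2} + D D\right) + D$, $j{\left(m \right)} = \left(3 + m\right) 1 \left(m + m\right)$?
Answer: $\frac{1}{135460} \approx 7.3823 \cdot 10^{-6}$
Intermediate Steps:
$j{\left(m \right)} = 2 m \left(3 + m\right)$ ($j{\left(m \right)} = \left(3 + m\right) 2 m = 2 m \left(3 + m\right)$)
$r{\left(D \right)} = D + 2 D^{2}$ ($r{\left(D \right)} = \left(D^{2} + D^{2}\right) + D = 2 D^{2} + D = D + 2 D^{2}$)
$\frac{1}{r{\left(j{\left(\left(-2\right) 1 \left(-5\right) \right)} \right)}} = \frac{1}{2 \left(-2\right) 1 \left(-5\right) \left(3 + \left(-2\right) 1 \left(-5\right)\right) \left(1 + 2 \cdot 2 \left(-2\right) 1 \left(-5\right) \left(3 + \left(-2\right) 1 \left(-5\right)\right)\right)} = \frac{1}{2 \left(\left(-2\right) \left(-5\right)\right) \left(3 - -10\right) \left(1 + 2 \cdot 2 \left(\left(-2\right) \left(-5\right)\right) \left(3 - -10\right)\right)} = \frac{1}{2 \cdot 10 \left(3 + 10\right) \left(1 + 2 \cdot 2 \cdot 10 \left(3 + 10\right)\right)} = \frac{1}{2 \cdot 10 \cdot 13 \left(1 + 2 \cdot 2 \cdot 10 \cdot 13\right)} = \frac{1}{260 \left(1 + 2 \cdot 260\right)} = \frac{1}{260 \left(1 + 520\right)} = \frac{1}{260 \cdot 521} = \frac{1}{135460}$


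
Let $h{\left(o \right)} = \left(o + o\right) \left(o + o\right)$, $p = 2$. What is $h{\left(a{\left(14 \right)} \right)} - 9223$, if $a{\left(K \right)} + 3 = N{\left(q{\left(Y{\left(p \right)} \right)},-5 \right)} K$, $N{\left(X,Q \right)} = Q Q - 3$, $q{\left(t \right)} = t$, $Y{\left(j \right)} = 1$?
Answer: $362877$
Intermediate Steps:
$N{\left(X,Q \right)} = -3 + Q^{2}$ ($N{\left(X,Q \right)} = Q^{2} - 3 = -3 + Q^{2}$)
$a{\left(K \right)} = -3 + 22 K$ ($a{\left(K \right)} = -3 + \left(-3 + \left(-5\right)^{2}\right) K = -3 + \left(-3 + 25\right) K = -3 + 22 K$)
$h{\left(o \right)} = 4 o^{2}$ ($h{\left(o \right)} = 2 o 2 o = 4 o^{2}$)
$h{\left(a{\left(14 \right)} \right)} - 9223 = 4 \left(-3 + 22 \cdot 14\right)^{2} - 9223 = 4 \left(-3 + 308\right)^{2} - 9223 = 4 \cdot 305^{2} - 9223 = 4 \cdot 93025 - 9223 = 372100 - 9223 = 362877$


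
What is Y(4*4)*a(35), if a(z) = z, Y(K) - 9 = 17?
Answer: 910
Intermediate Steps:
Y(K) = 26 (Y(K) = 9 + 17 = 26)
Y(4*4)*a(35) = 26*35 = 910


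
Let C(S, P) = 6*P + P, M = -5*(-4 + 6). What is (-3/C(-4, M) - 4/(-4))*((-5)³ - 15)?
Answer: -146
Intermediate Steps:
M = -10 (M = -5*2 = -10)
C(S, P) = 7*P
(-3/C(-4, M) - 4/(-4))*((-5)³ - 15) = (-3/(7*(-10)) - 4/(-4))*((-5)³ - 15) = (-3/(-70) - 4*(-¼))*(-125 - 15) = (-3*(-1/70) + 1)*(-140) = (3/70 + 1)*(-140) = (73/70)*(-140) = -146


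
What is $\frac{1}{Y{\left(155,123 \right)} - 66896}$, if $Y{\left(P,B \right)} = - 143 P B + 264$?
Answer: $- \frac{1}{2792927} \approx -3.5805 \cdot 10^{-7}$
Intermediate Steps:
$Y{\left(P,B \right)} = 264 - 143 B P$ ($Y{\left(P,B \right)} = - 143 B P + 264 = 264 - 143 B P$)
$\frac{1}{Y{\left(155,123 \right)} - 66896} = \frac{1}{\left(264 - 17589 \cdot 155\right) - 66896} = \frac{1}{\left(264 - 2726295\right) - 66896} = \frac{1}{-2726031 - 66896} = \frac{1}{-2792927} = - \frac{1}{2792927}$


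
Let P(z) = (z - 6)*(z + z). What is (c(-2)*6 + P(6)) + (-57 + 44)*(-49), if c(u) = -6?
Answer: 601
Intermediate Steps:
P(z) = 2*z*(-6 + z) (P(z) = (-6 + z)*(2*z) = 2*z*(-6 + z))
(c(-2)*6 + P(6)) + (-57 + 44)*(-49) = (-6*6 + 2*6*(-6 + 6)) + (-57 + 44)*(-49) = (-36 + 2*6*0) - 13*(-49) = (-36 + 0) + 637 = -36 + 637 = 601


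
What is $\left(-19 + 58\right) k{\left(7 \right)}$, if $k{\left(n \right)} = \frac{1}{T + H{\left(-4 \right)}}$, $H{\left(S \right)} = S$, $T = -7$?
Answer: $- \frac{39}{11} \approx -3.5455$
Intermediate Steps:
$k{\left(n \right)} = - \frac{1}{11}$ ($k{\left(n \right)} = \frac{1}{-7 - 4} = \frac{1}{-11} = - \frac{1}{11}$)
$\left(-19 + 58\right) k{\left(7 \right)} = \left(-19 + 58\right) \left(- \frac{1}{11}\right) = 39 \left(- \frac{1}{11}\right) = - \frac{39}{11}$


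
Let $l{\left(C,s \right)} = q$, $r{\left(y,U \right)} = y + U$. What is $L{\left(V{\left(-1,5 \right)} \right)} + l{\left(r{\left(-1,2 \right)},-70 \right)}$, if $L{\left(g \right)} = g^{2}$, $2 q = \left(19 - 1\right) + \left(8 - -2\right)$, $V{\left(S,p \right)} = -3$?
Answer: $23$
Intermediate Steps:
$q = 14$ ($q = \frac{\left(19 - 1\right) + \left(8 - -2\right)}{2} = \frac{18 + \left(8 + 2\right)}{2} = \frac{18 + 10}{2} = \frac{1}{2} \cdot 28 = 14$)
$r{\left(y,U \right)} = U + y$
$l{\left(C,s \right)} = 14$
$L{\left(V{\left(-1,5 \right)} \right)} + l{\left(r{\left(-1,2 \right)},-70 \right)} = \left(-3\right)^{2} + 14 = 9 + 14 = 23$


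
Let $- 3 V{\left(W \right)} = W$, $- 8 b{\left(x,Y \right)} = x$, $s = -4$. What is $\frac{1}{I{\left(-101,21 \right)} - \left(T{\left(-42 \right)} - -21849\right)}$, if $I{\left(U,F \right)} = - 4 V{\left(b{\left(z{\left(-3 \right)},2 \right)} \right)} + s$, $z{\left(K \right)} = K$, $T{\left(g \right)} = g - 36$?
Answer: $- \frac{2}{43549} \approx -4.5925 \cdot 10^{-5}$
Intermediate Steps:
$T{\left(g \right)} = -36 + g$ ($T{\left(g \right)} = g - 36 = -36 + g$)
$b{\left(x,Y \right)} = - \frac{x}{8}$
$V{\left(W \right)} = - \frac{W}{3}$
$I{\left(U,F \right)} = - \frac{7}{2}$ ($I{\left(U,F \right)} = - 4 \left(- \frac{\left(- \frac{1}{8}\right) \left(-3\right)}{3}\right) - 4 = - 4 \left(\left(- \frac{1}{3}\right) \frac{3}{8}\right) - 4 = \left(-4\right) \left(- \frac{1}{8}\right) - 4 = \frac{1}{2} - 4 = - \frac{7}{2}$)
$\frac{1}{I{\left(-101,21 \right)} - \left(T{\left(-42 \right)} - -21849\right)} = \frac{1}{- \frac{7}{2} - \left(\left(-36 - 42\right) - -21849\right)} = \frac{1}{- \frac{7}{2} - \left(-78 + 21849\right)} = \frac{1}{- \frac{7}{2} - 21771} = \frac{1}{- \frac{43549}{2}} = - \frac{2}{43549}$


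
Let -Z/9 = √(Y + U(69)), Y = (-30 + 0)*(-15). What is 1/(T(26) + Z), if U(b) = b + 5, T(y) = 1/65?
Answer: -65/179325899 - 76050*√131/179325899 ≈ -0.0048543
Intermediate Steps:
T(y) = 1/65
U(b) = 5 + b
Y = 450 (Y = -30*(-15) = 450)
Z = -18*√131 (Z = -9*√(450 + (5 + 69)) = -9*√(450 + 74) = -18*√131 ≈ -206.02)
1/(T(26) + Z) = 1/(1/65 - 18*√131)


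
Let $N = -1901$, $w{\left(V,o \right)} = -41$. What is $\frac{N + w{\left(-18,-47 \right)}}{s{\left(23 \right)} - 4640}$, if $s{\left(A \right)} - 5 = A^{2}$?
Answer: $\frac{971}{2053} \approx 0.47297$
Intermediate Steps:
$s{\left(A \right)} = 5 + A^{2}$
$\frac{N + w{\left(-18,-47 \right)}}{s{\left(23 \right)} - 4640} = \frac{-1901 - 41}{\left(5 + 23^{2}\right) - 4640} = - \frac{1942}{\left(5 + 529\right) - 4640} = - \frac{1942}{534 - 4640} = - \frac{1942}{-4106} = \left(-1942\right) \left(- \frac{1}{4106}\right) = \frac{971}{2053}$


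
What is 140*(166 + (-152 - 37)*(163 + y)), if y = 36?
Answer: -5242300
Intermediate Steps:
140*(166 + (-152 - 37)*(163 + y)) = 140*(166 + (-152 - 37)*(163 + 36)) = 140*(166 - 189*199) = 140*(166 - 37611) = 140*(-37445) = -5242300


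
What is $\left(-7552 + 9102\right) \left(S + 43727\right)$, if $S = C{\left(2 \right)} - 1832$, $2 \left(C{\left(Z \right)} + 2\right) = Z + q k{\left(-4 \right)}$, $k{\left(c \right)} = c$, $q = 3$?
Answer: $64926400$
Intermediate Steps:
$C{\left(Z \right)} = -8 + \frac{Z}{2}$ ($C{\left(Z \right)} = -2 + \frac{Z + 3 \left(-4\right)}{2} = -2 + \frac{Z - 12}{2} = -2 + \frac{-12 + Z}{2} = -2 + \left(-6 + \frac{Z}{2}\right) = -8 + \frac{Z}{2}$)
$S = -1839$ ($S = \left(-8 + \frac{1}{2} \cdot 2\right) - 1832 = \left(-8 + 1\right) - 1832 = -7 - 1832 = -1839$)
$\left(-7552 + 9102\right) \left(S + 43727\right) = \left(-7552 + 9102\right) \left(-1839 + 43727\right) = 1550 \cdot 41888 = 64926400$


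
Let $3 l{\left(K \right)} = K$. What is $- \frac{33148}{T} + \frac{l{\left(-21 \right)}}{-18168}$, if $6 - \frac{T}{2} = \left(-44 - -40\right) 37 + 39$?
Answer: $- \frac{301115627}{2089320} \approx -144.12$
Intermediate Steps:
$l{\left(K \right)} = \frac{K}{3}$
$T = 230$ ($T = 12 - 2 \left(\left(-44 - -40\right) 37 + 39\right) = 12 - 2 \left(\left(-44 + 40\right) 37 + 39\right) = 12 - 2 \left(\left(-4\right) 37 + 39\right) = 12 - 2 \left(-148 + 39\right) = 12 - -218 = 12 + 218 = 230$)
$- \frac{33148}{T} + \frac{l{\left(-21 \right)}}{-18168} = - \frac{33148}{230} + \frac{\frac{1}{3} \left(-21\right)}{-18168} = \left(-33148\right) \frac{1}{230} - - \frac{7}{18168} = - \frac{16574}{115} + \frac{7}{18168} = - \frac{301115627}{2089320}$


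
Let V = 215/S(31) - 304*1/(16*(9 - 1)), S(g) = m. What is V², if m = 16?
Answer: 31329/256 ≈ 122.38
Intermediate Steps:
S(g) = 16
V = 177/16 (V = 215/16 - 304*1/(16*(9 - 1)) = 215*(1/16) - 304/(8*16) = 215/16 - 304/128 = 215/16 - 304*1/128 = 215/16 - 19/8 = 177/16 ≈ 11.063)
V² = (177/16)² = 31329/256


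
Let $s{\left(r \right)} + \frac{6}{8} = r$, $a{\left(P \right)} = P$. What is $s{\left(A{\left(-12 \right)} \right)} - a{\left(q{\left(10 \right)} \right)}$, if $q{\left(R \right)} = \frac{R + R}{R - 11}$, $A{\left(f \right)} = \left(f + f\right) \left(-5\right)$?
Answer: $\frac{557}{4} \approx 139.25$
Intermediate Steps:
$A{\left(f \right)} = - 10 f$ ($A{\left(f \right)} = 2 f \left(-5\right) = - 10 f$)
$q{\left(R \right)} = \frac{2 R}{-11 + R}$
$s{\left(r \right)} = - \frac{3}{4} + r$
$s{\left(A{\left(-12 \right)} \right)} - a{\left(q{\left(10 \right)} \right)} = \left(- \frac{3}{4} - -120\right) - 2 \cdot 10 \frac{1}{-11 + 10} = \left(- \frac{3}{4} + 120\right) - 2 \cdot 10 \frac{1}{-1} = \frac{477}{4} - 2 \cdot 10 \left(-1\right) = \frac{477}{4} - -20 = \frac{477}{4} + 20 = \frac{557}{4}$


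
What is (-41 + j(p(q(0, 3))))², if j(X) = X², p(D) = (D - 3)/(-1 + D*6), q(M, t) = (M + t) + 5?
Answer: 8198215936/4879681 ≈ 1680.1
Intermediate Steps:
q(M, t) = 5 + M + t
p(D) = (-3 + D)/(-1 + 6*D)
(-41 + j(p(q(0, 3))))² = (-41 + ((-3 + (5 + 0 + 3))/(-1 + 6*(5 + 0 + 3)))²)² = (-41 + ((-3 + 8)/(-1 + 6*8))²)² = (-41 + (5/(-1 + 48))²)² = (-41 + (5/47)²)² = (-41 + 25/2209)² = (-90544/2209)² = 8198215936/4879681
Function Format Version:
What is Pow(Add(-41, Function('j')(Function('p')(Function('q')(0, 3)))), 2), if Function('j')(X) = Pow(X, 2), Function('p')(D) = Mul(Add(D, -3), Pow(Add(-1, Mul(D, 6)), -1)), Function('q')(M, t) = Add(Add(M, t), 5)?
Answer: Rational(8198215936, 4879681) ≈ 1680.1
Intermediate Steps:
Function('q')(M, t) = Add(5, M, t)
Function('p')(D) = Mul(Pow(Add(-1, Mul(6, D)), -1), Add(-3, D)) (Function('p')(D) = Mul(Add(-3, D), Pow(Add(-1, Mul(6, D)), -1)) = Mul(Pow(Add(-1, Mul(6, D)), -1), Add(-3, D)))
Pow(Add(-41, Function('j')(Function('p')(Function('q')(0, 3)))), 2) = Pow(Add(-41, Pow(Mul(Pow(Add(-1, Mul(6, Add(5, 0, 3))), -1), Add(-3, Add(5, 0, 3))), 2)), 2) = Pow(Add(-41, Pow(Mul(Pow(Add(-1, Mul(6, 8)), -1), Add(-3, 8)), 2)), 2) = Pow(Add(-41, Pow(Mul(Pow(Add(-1, 48), -1), 5), 2)), 2) = Pow(Add(-41, Pow(Mul(Pow(47, -1), 5), 2)), 2) = Pow(Add(-41, Pow(Mul(Rational(1, 47), 5), 2)), 2) = Pow(Add(-41, Pow(Rational(5, 47), 2)), 2) = Pow(Add(-41, Rational(25, 2209)), 2) = Pow(Rational(-90544, 2209), 2) = Rational(8198215936, 4879681)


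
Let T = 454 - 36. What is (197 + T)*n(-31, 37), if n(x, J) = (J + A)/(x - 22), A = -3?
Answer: -20910/53 ≈ -394.53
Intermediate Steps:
n(x, J) = (-3 + J)/(-22 + x) (n(x, J) = (J - 3)/(x - 22) = (-3 + J)/(-22 + x))
T = 418
(197 + T)*n(-31, 37) = (197 + 418)*((-3 + 37)/(-22 - 31)) = 615*(34/(-53)) = 615*(-1/53*34) = 615*(-34/53) = -20910/53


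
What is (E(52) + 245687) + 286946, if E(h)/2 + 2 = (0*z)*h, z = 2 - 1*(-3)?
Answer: 532629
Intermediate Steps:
z = 5 (z = 2 + 3 = 5)
E(h) = -4 (E(h) = -4 + 2*((0*5)*h) = -4 + 2*(0*h) = -4 + 2*0 = -4 + 0 = -4)
(E(52) + 245687) + 286946 = (-4 + 245687) + 286946 = 245683 + 286946 = 532629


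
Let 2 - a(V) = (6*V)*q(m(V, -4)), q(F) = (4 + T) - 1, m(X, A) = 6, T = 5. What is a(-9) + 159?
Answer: 593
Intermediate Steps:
q(F) = 8 (q(F) = (4 + 5) - 1 = 9 - 1 = 8)
a(V) = 2 - 48*V (a(V) = 2 - 6*V*8 = 2 - 48*V)
a(-9) + 159 = (2 - 48*(-9)) + 159 = (2 + 432) + 159 = 434 + 159 = 593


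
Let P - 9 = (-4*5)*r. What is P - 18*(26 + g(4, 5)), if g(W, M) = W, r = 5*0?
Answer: -531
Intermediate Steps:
r = 0
P = 9 (P = 9 - 4*5*0 = 9 - 20*0 = 9 + 0 = 9)
P - 18*(26 + g(4, 5)) = 9 - 18*(26 + 4) = 9 - 18*30 = 9 - 540 = -531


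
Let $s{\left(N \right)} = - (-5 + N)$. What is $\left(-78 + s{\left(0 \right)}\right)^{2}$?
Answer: $5329$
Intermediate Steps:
$s{\left(N \right)} = 5 - N$
$\left(-78 + s{\left(0 \right)}\right)^{2} = \left(-78 + \left(5 - 0\right)\right)^{2} = \left(-78 + \left(5 + 0\right)\right)^{2} = \left(-78 + 5\right)^{2} = \left(-73\right)^{2} = 5329$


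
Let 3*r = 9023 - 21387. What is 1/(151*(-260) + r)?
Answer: -3/130144 ≈ -2.3051e-5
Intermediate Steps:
r = -12364/3 (r = (9023 - 21387)/3 = (⅓)*(-12364) = -12364/3 ≈ -4121.3)
1/(151*(-260) + r) = 1/(151*(-260) - 12364/3) = 1/(-39260 - 12364/3) = 1/(-130144/3) = -3/130144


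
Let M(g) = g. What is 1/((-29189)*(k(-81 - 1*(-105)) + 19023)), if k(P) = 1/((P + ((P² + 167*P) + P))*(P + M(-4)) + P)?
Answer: -92664/51452830151597 ≈ -1.8010e-9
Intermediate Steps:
k(P) = 1/(P + (-4 + P)*(P² + 169*P)) (k(P) = 1/((P + ((P² + 167*P) + P))*(P - 4) + P) = 1/((P + (P² + 168*P))*(-4 + P) + P) = 1/((P² + 169*P)*(-4 + P) + P) = 1/((-4 + P)*(P² + 169*P) + P) = 1/(P + (-4 + P)*(P² + 169*P)))
1/((-29189)*(k(-81 - 1*(-105)) + 19023)) = 1/((-29189)*(1/((-81 - 1*(-105))*(-675 + (-81 - 1*(-105))² + 165*(-81 - 1*(-105)))) + 19023)) = -1/(29189*(1/((-81 + 105)*(-675 + (-81 + 105)² + 165*(-81 + 105))) + 19023)) = -1/(29189*(1/(24*(-675 + 24² + 165*24)) + 19023)) = -1/(29189*(1/(24*(-675 + 576 + 3960)) + 19023)) = -1/(29189*((1/24)/3861 + 19023)) = -1/(29189*((1/24)*(1/3861) + 19023)) = -1/(29189*(1/92664 + 19023)) = -1/(29189*1762747273/92664) = -1/29189*92664/1762747273 = -92664/51452830151597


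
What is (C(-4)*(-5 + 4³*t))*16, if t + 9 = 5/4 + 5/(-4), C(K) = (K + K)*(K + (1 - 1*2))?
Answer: -371840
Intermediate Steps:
C(K) = 2*K*(-1 + K) (C(K) = (2*K)*(K + (1 - 2)) = (2*K)*(K - 1) = (2*K)*(-1 + K) = 2*K*(-1 + K))
t = -9 (t = -9 + (5/4 + 5/(-4)) = -9 + (5*(¼) + 5*(-¼)) = -9 + (5/4 - 5/4) = -9 + 0 = -9)
(C(-4)*(-5 + 4³*t))*16 = ((2*(-4)*(-1 - 4))*(-5 + 4³*(-9)))*16 = ((2*(-4)*(-5))*(-5 + 64*(-9)))*16 = (40*(-5 - 576))*16 = (40*(-581))*16 = -23240*16 = -371840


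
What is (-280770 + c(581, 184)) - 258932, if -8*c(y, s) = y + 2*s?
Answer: -4318565/8 ≈ -5.3982e+5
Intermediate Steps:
c(y, s) = -s/4 - y/8 (c(y, s) = -(y + 2*s)/8 = -s/4 - y/8)
(-280770 + c(581, 184)) - 258932 = (-280770 + (-1/4*184 - 1/8*581)) - 258932 = (-280770 + (-46 - 581/8)) - 258932 = (-280770 - 949/8) - 258932 = -2247109/8 - 258932 = -4318565/8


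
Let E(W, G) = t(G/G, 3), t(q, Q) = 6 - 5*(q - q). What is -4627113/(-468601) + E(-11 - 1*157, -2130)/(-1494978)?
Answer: 1152904887818/116758030963 ≈ 9.8743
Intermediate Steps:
t(q, Q) = 6 (t(q, Q) = 6 - 5*0 = 6 + 0 = 6)
E(W, G) = 6
-4627113/(-468601) + E(-11 - 1*157, -2130)/(-1494978) = -4627113/(-468601) + 6/(-1494978) = -4627113*(-1/468601) + 6*(-1/1494978) = 4627113/468601 - 1/249163 = 1152904887818/116758030963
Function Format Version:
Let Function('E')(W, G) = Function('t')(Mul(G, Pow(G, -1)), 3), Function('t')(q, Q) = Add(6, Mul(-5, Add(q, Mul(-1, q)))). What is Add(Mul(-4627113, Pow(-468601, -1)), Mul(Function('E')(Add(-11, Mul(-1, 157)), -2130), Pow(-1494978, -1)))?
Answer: Rational(1152904887818, 116758030963) ≈ 9.8743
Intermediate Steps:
Function('t')(q, Q) = 6 (Function('t')(q, Q) = Add(6, Mul(-5, 0)) = Add(6, 0) = 6)
Function('E')(W, G) = 6
Add(Mul(-4627113, Pow(-468601, -1)), Mul(Function('E')(Add(-11, Mul(-1, 157)), -2130), Pow(-1494978, -1))) = Add(Mul(-4627113, Pow(-468601, -1)), Mul(6, Pow(-1494978, -1))) = Add(Mul(-4627113, Rational(-1, 468601)), Mul(6, Rational(-1, 1494978))) = Add(Rational(4627113, 468601), Rational(-1, 249163)) = Rational(1152904887818, 116758030963)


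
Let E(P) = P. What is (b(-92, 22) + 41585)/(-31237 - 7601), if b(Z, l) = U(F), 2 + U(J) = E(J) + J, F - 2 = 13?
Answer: -13871/12946 ≈ -1.0715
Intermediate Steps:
F = 15 (F = 2 + 13 = 15)
U(J) = -2 + 2*J (U(J) = -2 + (J + J) = -2 + 2*J)
b(Z, l) = 28 (b(Z, l) = -2 + 2*15 = -2 + 30 = 28)
(b(-92, 22) + 41585)/(-31237 - 7601) = (28 + 41585)/(-31237 - 7601) = 41613/(-38838) = 41613*(-1/38838) = -13871/12946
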